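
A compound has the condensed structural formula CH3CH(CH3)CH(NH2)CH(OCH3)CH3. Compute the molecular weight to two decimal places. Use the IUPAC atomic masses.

131.22 g/mol

Atom tally by fragment:
  CH3 → C:1 H:3
  CH(CH3) → C:2 H:4
  CH(NH2) → C:1 H:3 N:1
  CH(OCH3) → C:2 H:4 O:1
  CH3 → C:1 H:3
Element totals:
  C: 7
  H: 17
  N: 1
  O: 1
Molecular formula: C7H17NO.
  M = 7(12.011) + 17(1.008) + 14.007 + 15.999
    = 84.077 + 17.136 + 14.007 + 15.999 = 131.219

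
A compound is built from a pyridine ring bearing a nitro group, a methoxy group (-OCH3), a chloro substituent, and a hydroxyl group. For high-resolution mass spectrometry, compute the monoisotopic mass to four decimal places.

203.9938

Atom tally by fragment:
  pyridine ring core → C:5 H:5 N:1
  (− 4 ring H displaced by substituents)
  + NO2 → N:1 O:2
  + OCH3 → C:1 H:3 O:1
  + Cl → Cl:1
  + OH → O:1 H:1
Element totals:
  C: 6
  H: 5
  Cl: 1
  N: 2
  O: 4
Molecular formula: C6H5ClN2O4.
  M = 6(12.0) + 5(1.007825) + 34.968853 + 2(14.003074) + 4(15.994915)
    = 72.000000 + 5.039125 + 34.968853 + 28.006148 + 63.979660 = 203.993786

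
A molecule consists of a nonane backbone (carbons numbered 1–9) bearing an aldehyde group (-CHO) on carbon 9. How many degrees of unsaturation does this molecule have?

1

Atom tally by fragment:
  CH3 → C:1 H:3
  CH2 → C:1 H:2
  CH2 → C:1 H:2
  CH2 → C:1 H:2
  CH2 → C:1 H:2
  CH2 → C:1 H:2
  CH2 → C:1 H:2
  CH2 → C:1 H:2
  CH2CHO → C:2 H:3 O:1
Element totals:
  C: 10
  H: 20
  O: 1
Molecular formula: C10H20O.
DoU = (2C + 2 + N − H − X) / 2 = (2·10 + 2 + 0 − 20 − 0) / 2 = 1.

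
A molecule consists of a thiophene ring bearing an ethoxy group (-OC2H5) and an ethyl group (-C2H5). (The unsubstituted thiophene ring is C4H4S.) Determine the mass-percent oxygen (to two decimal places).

Atom tally by fragment:
  thiophene ring core → C:4 H:4 S:1
  (− 2 ring H displaced by substituents)
  + OC2H5 → C:2 H:5 O:1
  + C2H5 → C:2 H:5
Element totals:
  C: 8
  H: 12
  O: 1
  S: 1
Molecular formula: C8H12OS.
Molar mass = 156.243 g/mol.
Mass from O: 1 × 15.999 = 15.999 g/mol.
%O = 15.999 / 156.243 × 100 = 10.24%.

10.24%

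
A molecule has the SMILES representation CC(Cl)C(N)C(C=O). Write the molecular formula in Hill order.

Atom tally by fragment:
  CH3 → C:1 H:3
  CH(Cl) → C:1 H:1 Cl:1
  CH(NH2) → C:1 H:3 N:1
  CH2CHO → C:2 H:3 O:1
Element totals:
  C: 5
  H: 10
  Cl: 1
  N: 1
  O: 1

C5H10ClNO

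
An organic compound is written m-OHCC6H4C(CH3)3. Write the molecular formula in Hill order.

Element totals:
  C: 11
  H: 14
  O: 1

C11H14O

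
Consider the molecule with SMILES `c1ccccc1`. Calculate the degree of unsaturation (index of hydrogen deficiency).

4

Atom tally by fragment:
  benzene ring core → C:6 H:6
Element totals:
  C: 6
  H: 6
Molecular formula: C6H6.
DoU = (2C + 2 + N − H − X) / 2 = (2·6 + 2 + 0 − 6 − 0) / 2 = 4.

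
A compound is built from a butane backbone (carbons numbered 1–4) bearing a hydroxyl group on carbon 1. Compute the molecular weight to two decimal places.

Atom tally by fragment:
  HOCH2 → C:1 H:3 O:1
  CH2 → C:1 H:2
  CH2 → C:1 H:2
  CH3 → C:1 H:3
Element totals:
  C: 4
  H: 10
  O: 1
Molecular formula: C4H10O.
  M = 4(12.011) + 10(1.008) + 15.999
    = 48.044 + 10.080 + 15.999 = 74.123

74.12 g/mol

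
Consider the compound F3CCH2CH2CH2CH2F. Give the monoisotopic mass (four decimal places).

Atom tally by fragment:
  F3CCH2 → C:2 H:2 F:3
  CH2 → C:1 H:2
  CH2 → C:1 H:2
  CH2F → C:1 H:2 F:1
Element totals:
  C: 5
  H: 8
  F: 4
Molecular formula: C5H8F4.
  M = 5(12.0) + 8(1.007825) + 4(18.998403)
    = 60.000000 + 8.062600 + 75.993612 = 144.056212

144.0562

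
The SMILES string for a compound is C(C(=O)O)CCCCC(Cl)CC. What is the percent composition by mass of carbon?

Atom tally by fragment:
  HOOCCH2 → C:2 H:3 O:2
  CH2 → C:1 H:2
  CH2 → C:1 H:2
  CH2 → C:1 H:2
  CH2 → C:1 H:2
  CH(Cl) → C:1 H:1 Cl:1
  CH2 → C:1 H:2
  CH3 → C:1 H:3
Element totals:
  C: 9
  H: 17
  Cl: 1
  O: 2
Molecular formula: C9H17ClO2.
Molar mass = 192.683 g/mol.
Mass from C: 9 × 12.011 = 108.099 g/mol.
%C = 108.099 / 192.683 × 100 = 56.10%.

56.10%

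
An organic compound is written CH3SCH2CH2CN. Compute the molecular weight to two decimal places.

Atom tally by fragment:
  CH3SCH2 → C:2 H:5 S:1
  CH2CN → C:2 H:2 N:1
Element totals:
  C: 4
  H: 7
  N: 1
  S: 1
Molecular formula: C4H7NS.
  M = 4(12.011) + 7(1.008) + 14.007 + 32.06
    = 48.044 + 7.056 + 14.007 + 32.060 = 101.167

101.17 g/mol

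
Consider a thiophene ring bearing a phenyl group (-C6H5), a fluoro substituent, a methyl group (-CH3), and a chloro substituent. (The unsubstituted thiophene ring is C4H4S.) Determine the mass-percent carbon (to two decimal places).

Atom tally by fragment:
  thiophene ring core → C:4 H:4 S:1
  (− 4 ring H displaced by substituents)
  + C6H5 → C:6 H:5
  + F → F:1
  + CH3 → C:1 H:3
  + Cl → Cl:1
Element totals:
  C: 11
  H: 8
  Cl: 1
  F: 1
  S: 1
Molecular formula: C11H8ClFS.
Molar mass = 226.693 g/mol.
Mass from C: 11 × 12.011 = 132.121 g/mol.
%C = 132.121 / 226.693 × 100 = 58.28%.

58.28%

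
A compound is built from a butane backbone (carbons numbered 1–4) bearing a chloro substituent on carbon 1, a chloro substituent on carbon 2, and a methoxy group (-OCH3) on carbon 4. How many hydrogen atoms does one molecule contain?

Atom tally by fragment:
  ClCH2 → C:1 H:2 Cl:1
  CH(Cl) → C:1 H:1 Cl:1
  CH2 → C:1 H:2
  CH2OCH3 → C:2 H:5 O:1
Element totals:
  C: 5
  H: 10
  Cl: 2
  O: 1

10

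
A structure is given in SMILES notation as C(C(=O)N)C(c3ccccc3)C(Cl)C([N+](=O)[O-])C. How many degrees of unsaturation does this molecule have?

6

Atom tally by fragment:
  H2NOCCH2 → C:2 H:4 O:1 N:1
  CH(C6H5) → C:7 H:6
  CH(Cl) → C:1 H:1 Cl:1
  CH(NO2) → C:1 H:1 N:1 O:2
  CH3 → C:1 H:3
Element totals:
  C: 12
  H: 15
  Cl: 1
  N: 2
  O: 3
Molecular formula: C12H15ClN2O3.
DoU = (2C + 2 + N − H − X) / 2 = (2·12 + 2 + 2 − 15 − 1) / 2 = 6.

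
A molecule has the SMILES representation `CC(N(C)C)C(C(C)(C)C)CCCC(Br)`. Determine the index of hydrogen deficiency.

0

Atom tally by fragment:
  CH3 → C:1 H:3
  CH(N(CH3)2) → C:3 H:7 N:1
  CH(C(CH3)3) → C:5 H:10
  CH2 → C:1 H:2
  CH2 → C:1 H:2
  CH2 → C:1 H:2
  CH2Br → C:1 H:2 Br:1
Element totals:
  C: 13
  H: 28
  Br: 1
  N: 1
Molecular formula: C13H28BrN.
DoU = (2C + 2 + N − H − X) / 2 = (2·13 + 2 + 1 − 28 − 1) / 2 = 0.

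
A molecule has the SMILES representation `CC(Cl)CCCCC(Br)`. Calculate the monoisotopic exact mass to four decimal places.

211.9967

Atom tally by fragment:
  CH3 → C:1 H:3
  CH(Cl) → C:1 H:1 Cl:1
  CH2 → C:1 H:2
  CH2 → C:1 H:2
  CH2 → C:1 H:2
  CH2 → C:1 H:2
  CH2Br → C:1 H:2 Br:1
Element totals:
  C: 7
  H: 14
  Br: 1
  Cl: 1
Molecular formula: C7H14BrCl.
  M = 7(12.0) + 14(1.007825) + 78.918338 + 34.968853
    = 84.000000 + 14.109550 + 78.918338 + 34.968853 = 211.996741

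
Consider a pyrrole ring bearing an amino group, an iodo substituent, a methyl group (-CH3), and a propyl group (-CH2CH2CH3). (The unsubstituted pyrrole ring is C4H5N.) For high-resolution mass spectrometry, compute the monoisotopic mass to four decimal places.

Atom tally by fragment:
  pyrrole ring core → C:4 H:5 N:1
  (− 4 ring H displaced by substituents)
  + NH2 → N:1 H:2
  + I → I:1
  + CH3 → C:1 H:3
  + CH2CH2CH3 → C:3 H:7
Element totals:
  C: 8
  H: 13
  I: 1
  N: 2
Molecular formula: C8H13IN2.
  M = 8(12.0) + 13(1.007825) + 126.904472 + 2(14.003074)
    = 96.000000 + 13.101725 + 126.904472 + 28.006148 = 264.012345

264.0123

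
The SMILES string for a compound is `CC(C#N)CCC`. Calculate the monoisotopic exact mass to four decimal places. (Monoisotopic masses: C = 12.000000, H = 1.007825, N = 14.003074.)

Atom tally by fragment:
  CH3 → C:1 H:3
  CH(CN) → C:2 H:1 N:1
  CH2 → C:1 H:2
  CH2 → C:1 H:2
  CH3 → C:1 H:3
Element totals:
  C: 6
  H: 11
  N: 1
Molecular formula: C6H11N.
  M = 6(12.0) + 11(1.007825) + 14.003074
    = 72.000000 + 11.086075 + 14.003074 = 97.089149

97.0891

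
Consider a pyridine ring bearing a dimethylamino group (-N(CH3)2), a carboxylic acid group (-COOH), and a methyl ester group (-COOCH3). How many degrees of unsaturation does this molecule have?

6

Atom tally by fragment:
  pyridine ring core → C:5 H:5 N:1
  (− 3 ring H displaced by substituents)
  + N(CH3)2 → N:1 C:2 H:6
  + COOH → C:1 H:1 O:2
  + COOCH3 → C:2 H:3 O:2
Element totals:
  C: 10
  H: 12
  N: 2
  O: 4
Molecular formula: C10H12N2O4.
DoU = (2C + 2 + N − H − X) / 2 = (2·10 + 2 + 2 − 12 − 0) / 2 = 6.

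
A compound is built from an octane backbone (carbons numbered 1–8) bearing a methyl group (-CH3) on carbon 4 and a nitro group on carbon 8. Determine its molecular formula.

Atom tally by fragment:
  CH3 → C:1 H:3
  CH2 → C:1 H:2
  CH2 → C:1 H:2
  CH(CH3) → C:2 H:4
  CH2 → C:1 H:2
  CH2 → C:1 H:2
  CH2 → C:1 H:2
  CH2NO2 → C:1 H:2 N:1 O:2
Element totals:
  C: 9
  H: 19
  N: 1
  O: 2

C9H19NO2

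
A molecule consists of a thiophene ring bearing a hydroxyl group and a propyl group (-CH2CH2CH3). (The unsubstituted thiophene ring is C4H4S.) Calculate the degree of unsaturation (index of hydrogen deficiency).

3

Atom tally by fragment:
  thiophene ring core → C:4 H:4 S:1
  (− 2 ring H displaced by substituents)
  + OH → O:1 H:1
  + CH2CH2CH3 → C:3 H:7
Element totals:
  C: 7
  H: 10
  O: 1
  S: 1
Molecular formula: C7H10OS.
DoU = (2C + 2 + N − H − X) / 2 = (2·7 + 2 + 0 − 10 − 0) / 2 = 3.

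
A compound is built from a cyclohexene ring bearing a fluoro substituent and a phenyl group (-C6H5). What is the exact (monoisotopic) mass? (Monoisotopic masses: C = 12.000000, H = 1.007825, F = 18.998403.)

Atom tally by fragment:
  cyclohexene ring core → C:6 H:10
  (− 2 ring H displaced by substituents)
  + F → F:1
  + C6H5 → C:6 H:5
Element totals:
  C: 12
  H: 13
  F: 1
Molecular formula: C12H13F.
  M = 12(12.0) + 13(1.007825) + 18.998403
    = 144.000000 + 13.101725 + 18.998403 = 176.100128

176.1001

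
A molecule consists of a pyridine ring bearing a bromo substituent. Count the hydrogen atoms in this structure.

Atom tally by fragment:
  pyridine ring core → C:5 H:5 N:1
  (− 1 ring H displaced by substituents)
  + Br → Br:1
Element totals:
  C: 5
  H: 4
  Br: 1
  N: 1

4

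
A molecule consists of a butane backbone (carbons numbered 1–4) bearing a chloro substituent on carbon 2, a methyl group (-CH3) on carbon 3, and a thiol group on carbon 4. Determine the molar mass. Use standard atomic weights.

Atom tally by fragment:
  CH3 → C:1 H:3
  CH(Cl) → C:1 H:1 Cl:1
  CH(CH3) → C:2 H:4
  CH2SH → C:1 H:3 S:1
Element totals:
  C: 5
  H: 11
  Cl: 1
  S: 1
Molecular formula: C5H11ClS.
  M = 5(12.011) + 11(1.008) + 35.45 + 32.06
    = 60.055 + 11.088 + 35.450 + 32.060 = 138.653

138.65 g/mol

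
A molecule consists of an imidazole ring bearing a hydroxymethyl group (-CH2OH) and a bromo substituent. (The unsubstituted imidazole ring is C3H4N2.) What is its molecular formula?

C4H5BrN2O

Atom tally by fragment:
  imidazole ring core → C:3 H:4 N:2
  (− 2 ring H displaced by substituents)
  + CH2OH → C:1 H:3 O:1
  + Br → Br:1
Element totals:
  C: 4
  H: 5
  Br: 1
  N: 2
  O: 1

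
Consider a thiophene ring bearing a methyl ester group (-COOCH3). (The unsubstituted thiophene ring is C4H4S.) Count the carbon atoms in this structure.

Atom tally by fragment:
  thiophene ring core → C:4 H:4 S:1
  (− 1 ring H displaced by substituents)
  + COOCH3 → C:2 H:3 O:2
Element totals:
  C: 6
  H: 6
  O: 2
  S: 1

6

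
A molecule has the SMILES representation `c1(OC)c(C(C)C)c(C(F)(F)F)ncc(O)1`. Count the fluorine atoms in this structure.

Atom tally by fragment:
  pyridine ring core → C:5 H:5 N:1
  (− 4 ring H displaced by substituents)
  + OCH3 → C:1 H:3 O:1
  + CH(CH3)2 → C:3 H:7
  + CF3 → C:1 F:3
  + OH → O:1 H:1
Element totals:
  C: 10
  H: 12
  F: 3
  N: 1
  O: 2

3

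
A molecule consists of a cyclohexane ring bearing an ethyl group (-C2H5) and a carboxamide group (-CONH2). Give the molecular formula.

Atom tally by fragment:
  cyclohexane ring core → C:6 H:12
  (− 2 ring H displaced by substituents)
  + C2H5 → C:2 H:5
  + CONH2 → C:1 H:2 O:1 N:1
Element totals:
  C: 9
  H: 17
  N: 1
  O: 1

C9H17NO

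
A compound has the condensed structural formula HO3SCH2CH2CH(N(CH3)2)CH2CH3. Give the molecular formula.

C7H17NO3S

Element totals:
  C: 7
  H: 17
  N: 1
  O: 3
  S: 1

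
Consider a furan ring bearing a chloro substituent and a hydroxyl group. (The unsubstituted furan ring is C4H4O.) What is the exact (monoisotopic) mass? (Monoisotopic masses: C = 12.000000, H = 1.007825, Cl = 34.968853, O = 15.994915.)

117.9822

Atom tally by fragment:
  furan ring core → C:4 H:4 O:1
  (− 2 ring H displaced by substituents)
  + Cl → Cl:1
  + OH → O:1 H:1
Element totals:
  C: 4
  H: 3
  Cl: 1
  O: 2
Molecular formula: C4H3ClO2.
  M = 4(12.0) + 3(1.007825) + 34.968853 + 2(15.994915)
    = 48.000000 + 3.023475 + 34.968853 + 31.989830 = 117.982158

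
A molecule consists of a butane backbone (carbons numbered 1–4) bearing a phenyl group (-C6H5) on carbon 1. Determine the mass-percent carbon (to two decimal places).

89.49%

Atom tally by fragment:
  C6H5CH2 → C:7 H:7
  CH2 → C:1 H:2
  CH2 → C:1 H:2
  CH3 → C:1 H:3
Element totals:
  C: 10
  H: 14
Molecular formula: C10H14.
Molar mass = 134.222 g/mol.
Mass from C: 10 × 12.011 = 120.110 g/mol.
%C = 120.110 / 134.222 × 100 = 89.49%.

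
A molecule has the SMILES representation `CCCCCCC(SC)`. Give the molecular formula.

C8H18S

Atom tally by fragment:
  CH3 → C:1 H:3
  CH2 → C:1 H:2
  CH2 → C:1 H:2
  CH2 → C:1 H:2
  CH2 → C:1 H:2
  CH2 → C:1 H:2
  CH2SCH3 → C:2 H:5 S:1
Element totals:
  C: 8
  H: 18
  S: 1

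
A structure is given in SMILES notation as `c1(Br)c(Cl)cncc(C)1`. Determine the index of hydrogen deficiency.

4

Atom tally by fragment:
  pyridine ring core → C:5 H:5 N:1
  (− 3 ring H displaced by substituents)
  + Br → Br:1
  + Cl → Cl:1
  + CH3 → C:1 H:3
Element totals:
  C: 6
  H: 5
  Br: 1
  Cl: 1
  N: 1
Molecular formula: C6H5BrClN.
DoU = (2C + 2 + N − H − X) / 2 = (2·6 + 2 + 1 − 5 − 2) / 2 = 4.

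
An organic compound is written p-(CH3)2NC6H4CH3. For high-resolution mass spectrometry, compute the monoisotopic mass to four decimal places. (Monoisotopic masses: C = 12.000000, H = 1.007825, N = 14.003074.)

135.1048

Atom tally by fragment:
  benzene ring core → C:6 H:6
  (− 2 ring H displaced by substituents)
  + N(CH3)2 → N:1 C:2 H:6
  + CH3 → C:1 H:3
Element totals:
  C: 9
  H: 13
  N: 1
Molecular formula: C9H13N.
  M = 9(12.0) + 13(1.007825) + 14.003074
    = 108.000000 + 13.101725 + 14.003074 = 135.104799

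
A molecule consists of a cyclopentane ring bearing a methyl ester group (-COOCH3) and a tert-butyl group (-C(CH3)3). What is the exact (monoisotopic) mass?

184.1463

Atom tally by fragment:
  cyclopentane ring core → C:5 H:10
  (− 2 ring H displaced by substituents)
  + COOCH3 → C:2 H:3 O:2
  + C(CH3)3 → C:4 H:9
Element totals:
  C: 11
  H: 20
  O: 2
Molecular formula: C11H20O2.
  M = 11(12.0) + 20(1.007825) + 2(15.994915)
    = 132.000000 + 20.156500 + 31.989830 = 184.146330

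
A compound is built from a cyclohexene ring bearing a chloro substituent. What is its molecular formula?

Atom tally by fragment:
  cyclohexene ring core → C:6 H:10
  (− 1 ring H displaced by substituents)
  + Cl → Cl:1
Element totals:
  C: 6
  H: 9
  Cl: 1

C6H9Cl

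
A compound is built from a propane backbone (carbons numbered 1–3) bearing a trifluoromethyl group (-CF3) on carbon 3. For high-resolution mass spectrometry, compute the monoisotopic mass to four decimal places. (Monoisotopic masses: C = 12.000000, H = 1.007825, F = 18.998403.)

112.0500

Atom tally by fragment:
  CH3 → C:1 H:3
  CH2 → C:1 H:2
  CH2CF3 → C:2 H:2 F:3
Element totals:
  C: 4
  H: 7
  F: 3
Molecular formula: C4H7F3.
  M = 4(12.0) + 7(1.007825) + 3(18.998403)
    = 48.000000 + 7.054775 + 56.995209 = 112.049984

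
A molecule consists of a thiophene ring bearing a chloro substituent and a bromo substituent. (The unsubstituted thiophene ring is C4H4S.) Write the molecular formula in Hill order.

Atom tally by fragment:
  thiophene ring core → C:4 H:4 S:1
  (− 2 ring H displaced by substituents)
  + Cl → Cl:1
  + Br → Br:1
Element totals:
  C: 4
  H: 2
  Br: 1
  Cl: 1
  S: 1

C4H2BrClS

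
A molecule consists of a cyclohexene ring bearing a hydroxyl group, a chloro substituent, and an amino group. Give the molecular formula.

C6H10ClNO

Atom tally by fragment:
  cyclohexene ring core → C:6 H:10
  (− 3 ring H displaced by substituents)
  + OH → O:1 H:1
  + Cl → Cl:1
  + NH2 → N:1 H:2
Element totals:
  C: 6
  H: 10
  Cl: 1
  N: 1
  O: 1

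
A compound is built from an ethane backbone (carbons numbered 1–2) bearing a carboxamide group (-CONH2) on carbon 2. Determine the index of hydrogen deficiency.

1

Atom tally by fragment:
  CH3 → C:1 H:3
  CH2CONH2 → C:2 H:4 O:1 N:1
Element totals:
  C: 3
  H: 7
  N: 1
  O: 1
Molecular formula: C3H7NO.
DoU = (2C + 2 + N − H − X) / 2 = (2·3 + 2 + 1 − 7 − 0) / 2 = 1.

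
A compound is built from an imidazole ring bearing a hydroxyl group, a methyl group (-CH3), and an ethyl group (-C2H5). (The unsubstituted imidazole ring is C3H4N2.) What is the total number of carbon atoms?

Atom tally by fragment:
  imidazole ring core → C:3 H:4 N:2
  (− 3 ring H displaced by substituents)
  + OH → O:1 H:1
  + CH3 → C:1 H:3
  + C2H5 → C:2 H:5
Element totals:
  C: 6
  H: 10
  N: 2
  O: 1

6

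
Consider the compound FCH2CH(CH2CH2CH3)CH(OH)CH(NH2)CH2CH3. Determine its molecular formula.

C9H20FNO

Element totals:
  C: 9
  H: 20
  F: 1
  N: 1
  O: 1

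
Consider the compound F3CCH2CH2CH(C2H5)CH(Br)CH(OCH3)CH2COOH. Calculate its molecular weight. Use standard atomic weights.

335.16 g/mol

Atom tally by fragment:
  F3CCH2 → C:2 H:2 F:3
  CH2 → C:1 H:2
  CH(C2H5) → C:3 H:6
  CH(Br) → C:1 H:1 Br:1
  CH(OCH3) → C:2 H:4 O:1
  CH2COOH → C:2 H:3 O:2
Element totals:
  C: 11
  H: 18
  Br: 1
  F: 3
  O: 3
Molecular formula: C11H18BrF3O3.
  M = 11(12.011) + 18(1.008) + 79.904 + 3(18.998) + 3(15.999)
    = 132.121 + 18.144 + 79.904 + 56.994 + 47.997 = 335.160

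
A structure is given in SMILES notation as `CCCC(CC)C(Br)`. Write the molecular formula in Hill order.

C7H15Br

Atom tally by fragment:
  CH3 → C:1 H:3
  CH2 → C:1 H:2
  CH2 → C:1 H:2
  CH(C2H5) → C:3 H:6
  CH2Br → C:1 H:2 Br:1
Element totals:
  C: 7
  H: 15
  Br: 1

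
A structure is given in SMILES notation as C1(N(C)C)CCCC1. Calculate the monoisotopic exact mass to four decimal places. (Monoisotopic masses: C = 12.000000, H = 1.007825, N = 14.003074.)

113.1204

Atom tally by fragment:
  cyclopentane ring core → C:5 H:10
  (− 1 ring H displaced by substituents)
  + N(CH3)2 → N:1 C:2 H:6
Element totals:
  C: 7
  H: 15
  N: 1
Molecular formula: C7H15N.
  M = 7(12.0) + 15(1.007825) + 14.003074
    = 84.000000 + 15.117375 + 14.003074 = 113.120449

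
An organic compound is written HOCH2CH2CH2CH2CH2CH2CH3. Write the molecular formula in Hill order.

Element totals:
  C: 7
  H: 16
  O: 1

C7H16O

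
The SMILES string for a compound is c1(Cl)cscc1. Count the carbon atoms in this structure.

Atom tally by fragment:
  thiophene ring core → C:4 H:4 S:1
  (− 1 ring H displaced by substituents)
  + Cl → Cl:1
Element totals:
  C: 4
  H: 3
  Cl: 1
  S: 1

4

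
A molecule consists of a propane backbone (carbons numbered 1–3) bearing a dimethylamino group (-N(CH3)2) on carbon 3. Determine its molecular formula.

C5H13N

Atom tally by fragment:
  CH3 → C:1 H:3
  CH2 → C:1 H:2
  CH2N(CH3)2 → C:3 H:8 N:1
Element totals:
  C: 5
  H: 13
  N: 1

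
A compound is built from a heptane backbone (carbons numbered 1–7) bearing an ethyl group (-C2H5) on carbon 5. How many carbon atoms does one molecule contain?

9

Atom tally by fragment:
  CH3 → C:1 H:3
  CH2 → C:1 H:2
  CH2 → C:1 H:2
  CH2 → C:1 H:2
  CH(C2H5) → C:3 H:6
  CH2 → C:1 H:2
  CH3 → C:1 H:3
Element totals:
  C: 9
  H: 20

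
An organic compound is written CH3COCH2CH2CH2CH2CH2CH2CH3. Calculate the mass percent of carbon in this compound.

Atom tally by fragment:
  CH3COCH2 → C:3 H:5 O:1
  CH2 → C:1 H:2
  CH2 → C:1 H:2
  CH2 → C:1 H:2
  CH2 → C:1 H:2
  CH2 → C:1 H:2
  CH3 → C:1 H:3
Element totals:
  C: 9
  H: 18
  O: 1
Molecular formula: C9H18O.
Molar mass = 142.242 g/mol.
Mass from C: 9 × 12.011 = 108.099 g/mol.
%C = 108.099 / 142.242 × 100 = 76.00%.

76.00%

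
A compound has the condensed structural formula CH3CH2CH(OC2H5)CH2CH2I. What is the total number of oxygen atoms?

Element totals:
  C: 7
  H: 15
  I: 1
  O: 1

1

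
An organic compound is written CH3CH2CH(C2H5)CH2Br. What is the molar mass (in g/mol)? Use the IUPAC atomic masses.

Atom tally by fragment:
  CH3 → C:1 H:3
  CH2 → C:1 H:2
  CH(C2H5) → C:3 H:6
  CH2Br → C:1 H:2 Br:1
Element totals:
  C: 6
  H: 13
  Br: 1
Molecular formula: C6H13Br.
  M = 6(12.011) + 13(1.008) + 79.904
    = 72.066 + 13.104 + 79.904 = 165.074

165.07 g/mol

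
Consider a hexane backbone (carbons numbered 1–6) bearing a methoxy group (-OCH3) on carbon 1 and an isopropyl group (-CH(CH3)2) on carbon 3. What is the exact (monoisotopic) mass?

158.1671

Atom tally by fragment:
  CH3OCH2 → C:2 H:5 O:1
  CH2 → C:1 H:2
  CH(CH(CH3)2) → C:4 H:8
  CH2 → C:1 H:2
  CH2 → C:1 H:2
  CH3 → C:1 H:3
Element totals:
  C: 10
  H: 22
  O: 1
Molecular formula: C10H22O.
  M = 10(12.0) + 22(1.007825) + 15.994915
    = 120.000000 + 22.172150 + 15.994915 = 158.167065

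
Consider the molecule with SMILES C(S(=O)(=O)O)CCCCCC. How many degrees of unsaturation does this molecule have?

Atom tally by fragment:
  HO3SCH2 → C:1 H:3 S:1 O:3
  CH2 → C:1 H:2
  CH2 → C:1 H:2
  CH2 → C:1 H:2
  CH2 → C:1 H:2
  CH2 → C:1 H:2
  CH3 → C:1 H:3
Element totals:
  C: 7
  H: 16
  O: 3
  S: 1
Molecular formula: C7H16O3S.
DoU = (2C + 2 + N − H − X) / 2 = (2·7 + 2 + 0 − 16 − 0) / 2 = 0.

0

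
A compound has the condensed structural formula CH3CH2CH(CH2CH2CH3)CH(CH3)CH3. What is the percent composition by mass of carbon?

84.28%

Atom tally by fragment:
  CH3 → C:1 H:3
  CH2 → C:1 H:2
  CH(CH2CH2CH3) → C:4 H:8
  CH(CH3) → C:2 H:4
  CH3 → C:1 H:3
Element totals:
  C: 9
  H: 20
Molecular formula: C9H20.
Molar mass = 128.259 g/mol.
Mass from C: 9 × 12.011 = 108.099 g/mol.
%C = 108.099 / 128.259 × 100 = 84.28%.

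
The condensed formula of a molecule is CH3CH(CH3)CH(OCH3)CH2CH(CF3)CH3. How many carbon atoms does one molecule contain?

9

Element totals:
  C: 9
  H: 17
  F: 3
  O: 1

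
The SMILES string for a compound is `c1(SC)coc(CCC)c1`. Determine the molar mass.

Atom tally by fragment:
  furan ring core → C:4 H:4 O:1
  (− 2 ring H displaced by substituents)
  + SCH3 → C:1 H:3 S:1
  + CH2CH2CH3 → C:3 H:7
Element totals:
  C: 8
  H: 12
  O: 1
  S: 1
Molecular formula: C8H12OS.
  M = 8(12.011) + 12(1.008) + 15.999 + 32.06
    = 96.088 + 12.096 + 15.999 + 32.060 = 156.243

156.24 g/mol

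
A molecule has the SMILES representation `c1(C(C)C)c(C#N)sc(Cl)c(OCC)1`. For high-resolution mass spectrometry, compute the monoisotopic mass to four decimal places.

Atom tally by fragment:
  thiophene ring core → C:4 H:4 S:1
  (− 4 ring H displaced by substituents)
  + CH(CH3)2 → C:3 H:7
  + CN → C:1 N:1
  + Cl → Cl:1
  + OC2H5 → C:2 H:5 O:1
Element totals:
  C: 10
  H: 12
  Cl: 1
  N: 1
  O: 1
  S: 1
Molecular formula: C10H12ClNOS.
  M = 10(12.0) + 12(1.007825) + 34.968853 + 14.003074 + 15.994915 + 31.972071
    = 120.000000 + 12.093900 + 34.968853 + 14.003074 + 15.994915 + 31.972071 = 229.032813

229.0328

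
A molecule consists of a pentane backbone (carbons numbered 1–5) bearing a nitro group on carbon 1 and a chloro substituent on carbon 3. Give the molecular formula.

C5H10ClNO2

Atom tally by fragment:
  O2NCH2 → C:1 H:2 N:1 O:2
  CH2 → C:1 H:2
  CH(Cl) → C:1 H:1 Cl:1
  CH2 → C:1 H:2
  CH3 → C:1 H:3
Element totals:
  C: 5
  H: 10
  Cl: 1
  N: 1
  O: 2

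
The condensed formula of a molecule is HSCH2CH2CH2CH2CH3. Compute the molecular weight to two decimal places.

104.21 g/mol

Element totals:
  C: 5
  H: 12
  S: 1
Molecular formula: C5H12S.
  M = 5(12.011) + 12(1.008) + 32.06
    = 60.055 + 12.096 + 32.060 = 104.211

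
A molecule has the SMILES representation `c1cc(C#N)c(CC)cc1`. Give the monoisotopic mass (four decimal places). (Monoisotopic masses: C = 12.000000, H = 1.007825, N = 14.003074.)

Atom tally by fragment:
  benzene ring core → C:6 H:6
  (− 2 ring H displaced by substituents)
  + CN → C:1 N:1
  + C2H5 → C:2 H:5
Element totals:
  C: 9
  H: 9
  N: 1
Molecular formula: C9H9N.
  M = 9(12.0) + 9(1.007825) + 14.003074
    = 108.000000 + 9.070425 + 14.003074 = 131.073499

131.0735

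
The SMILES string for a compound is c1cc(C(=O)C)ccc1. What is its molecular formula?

C8H8O

Atom tally by fragment:
  benzene ring core → C:6 H:6
  (− 1 ring H displaced by substituents)
  + COCH3 → C:2 H:3 O:1
Element totals:
  C: 8
  H: 8
  O: 1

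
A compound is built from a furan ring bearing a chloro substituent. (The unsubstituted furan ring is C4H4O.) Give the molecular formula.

C4H3ClO

Atom tally by fragment:
  furan ring core → C:4 H:4 O:1
  (− 1 ring H displaced by substituents)
  + Cl → Cl:1
Element totals:
  C: 4
  H: 3
  Cl: 1
  O: 1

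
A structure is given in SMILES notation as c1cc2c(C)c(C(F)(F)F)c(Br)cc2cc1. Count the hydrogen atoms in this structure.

Atom tally by fragment:
  naphthalene ring system core → C:10 H:8
  (− 3 ring H displaced by substituents)
  + CH3 → C:1 H:3
  + CF3 → C:1 F:3
  + Br → Br:1
Element totals:
  C: 12
  H: 8
  Br: 1
  F: 3

8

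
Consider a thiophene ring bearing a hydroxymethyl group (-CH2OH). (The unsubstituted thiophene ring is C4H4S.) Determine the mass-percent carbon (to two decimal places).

Atom tally by fragment:
  thiophene ring core → C:4 H:4 S:1
  (− 1 ring H displaced by substituents)
  + CH2OH → C:1 H:3 O:1
Element totals:
  C: 5
  H: 6
  O: 1
  S: 1
Molecular formula: C5H6OS.
Molar mass = 114.162 g/mol.
Mass from C: 5 × 12.011 = 60.055 g/mol.
%C = 60.055 / 114.162 × 100 = 52.61%.

52.61%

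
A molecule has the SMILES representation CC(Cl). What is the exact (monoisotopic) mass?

64.0080

Atom tally by fragment:
  CH3 → C:1 H:3
  CH2Cl → C:1 H:2 Cl:1
Element totals:
  C: 2
  H: 5
  Cl: 1
Molecular formula: C2H5Cl.
  M = 2(12.0) + 5(1.007825) + 34.968853
    = 24.000000 + 5.039125 + 34.968853 = 64.007978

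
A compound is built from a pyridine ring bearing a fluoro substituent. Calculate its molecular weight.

Atom tally by fragment:
  pyridine ring core → C:5 H:5 N:1
  (− 1 ring H displaced by substituents)
  + F → F:1
Element totals:
  C: 5
  H: 4
  F: 1
  N: 1
Molecular formula: C5H4FN.
  M = 5(12.011) + 4(1.008) + 18.998 + 14.007
    = 60.055 + 4.032 + 18.998 + 14.007 = 97.092

97.09 g/mol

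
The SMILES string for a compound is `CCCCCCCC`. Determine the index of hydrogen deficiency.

0

Atom tally by fragment:
  CH3 → C:1 H:3
  CH2 → C:1 H:2
  CH2 → C:1 H:2
  CH2 → C:1 H:2
  CH2 → C:1 H:2
  CH2 → C:1 H:2
  CH2 → C:1 H:2
  CH3 → C:1 H:3
Element totals:
  C: 8
  H: 18
Molecular formula: C8H18.
DoU = (2C + 2 + N − H − X) / 2 = (2·8 + 2 + 0 − 18 − 0) / 2 = 0.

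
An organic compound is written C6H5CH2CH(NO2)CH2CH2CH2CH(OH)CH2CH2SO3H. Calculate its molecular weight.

331.38 g/mol

Element totals:
  C: 14
  H: 21
  N: 1
  O: 6
  S: 1
Molecular formula: C14H21NO6S.
  M = 14(12.011) + 21(1.008) + 14.007 + 6(15.999) + 32.06
    = 168.154 + 21.168 + 14.007 + 95.994 + 32.060 = 331.383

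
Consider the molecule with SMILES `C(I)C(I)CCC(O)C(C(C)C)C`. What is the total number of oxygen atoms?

Atom tally by fragment:
  ICH2 → C:1 H:2 I:1
  CH(I) → C:1 H:1 I:1
  CH2 → C:1 H:2
  CH2 → C:1 H:2
  CH(OH) → C:1 H:2 O:1
  CH(CH(CH3)2) → C:4 H:8
  CH3 → C:1 H:3
Element totals:
  C: 10
  H: 20
  I: 2
  O: 1

1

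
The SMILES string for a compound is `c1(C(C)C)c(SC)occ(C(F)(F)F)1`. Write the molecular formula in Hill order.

Atom tally by fragment:
  furan ring core → C:4 H:4 O:1
  (− 3 ring H displaced by substituents)
  + CH(CH3)2 → C:3 H:7
  + SCH3 → C:1 H:3 S:1
  + CF3 → C:1 F:3
Element totals:
  C: 9
  H: 11
  F: 3
  O: 1
  S: 1

C9H11F3OS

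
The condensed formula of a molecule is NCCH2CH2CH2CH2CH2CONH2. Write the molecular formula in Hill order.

C7H12N2O

Atom tally by fragment:
  NCCH2 → C:2 H:2 N:1
  CH2 → C:1 H:2
  CH2 → C:1 H:2
  CH2 → C:1 H:2
  CH2CONH2 → C:2 H:4 O:1 N:1
Element totals:
  C: 7
  H: 12
  N: 2
  O: 1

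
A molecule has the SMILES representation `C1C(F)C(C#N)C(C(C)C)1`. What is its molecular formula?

C8H12FN

Atom tally by fragment:
  cyclobutane ring core → C:4 H:8
  (− 3 ring H displaced by substituents)
  + F → F:1
  + CN → C:1 N:1
  + CH(CH3)2 → C:3 H:7
Element totals:
  C: 8
  H: 12
  F: 1
  N: 1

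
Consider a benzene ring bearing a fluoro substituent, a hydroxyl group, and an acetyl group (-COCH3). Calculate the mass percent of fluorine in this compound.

12.33%

Atom tally by fragment:
  benzene ring core → C:6 H:6
  (− 3 ring H displaced by substituents)
  + F → F:1
  + OH → O:1 H:1
  + COCH3 → C:2 H:3 O:1
Element totals:
  C: 8
  H: 7
  F: 1
  O: 2
Molecular formula: C8H7FO2.
Molar mass = 154.140 g/mol.
Mass from F: 1 × 18.998 = 18.998 g/mol.
%F = 18.998 / 154.140 × 100 = 12.33%.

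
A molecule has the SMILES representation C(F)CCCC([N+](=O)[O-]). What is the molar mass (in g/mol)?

Atom tally by fragment:
  FCH2 → C:1 H:2 F:1
  CH2 → C:1 H:2
  CH2 → C:1 H:2
  CH2 → C:1 H:2
  CH2NO2 → C:1 H:2 N:1 O:2
Element totals:
  C: 5
  H: 10
  F: 1
  N: 1
  O: 2
Molecular formula: C5H10FNO2.
  M = 5(12.011) + 10(1.008) + 18.998 + 14.007 + 2(15.999)
    = 60.055 + 10.080 + 18.998 + 14.007 + 31.998 = 135.138

135.14 g/mol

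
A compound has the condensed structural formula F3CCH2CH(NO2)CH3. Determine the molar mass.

Element totals:
  C: 4
  H: 6
  F: 3
  N: 1
  O: 2
Molecular formula: C4H6F3NO2.
  M = 4(12.011) + 6(1.008) + 3(18.998) + 14.007 + 2(15.999)
    = 48.044 + 6.048 + 56.994 + 14.007 + 31.998 = 157.091

157.09 g/mol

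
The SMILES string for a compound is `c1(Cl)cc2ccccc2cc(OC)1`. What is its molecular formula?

Atom tally by fragment:
  naphthalene ring system core → C:10 H:8
  (− 2 ring H displaced by substituents)
  + Cl → Cl:1
  + OCH3 → C:1 H:3 O:1
Element totals:
  C: 11
  H: 9
  Cl: 1
  O: 1

C11H9ClO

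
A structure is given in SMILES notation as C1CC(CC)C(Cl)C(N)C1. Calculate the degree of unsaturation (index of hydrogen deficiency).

1

Atom tally by fragment:
  cyclohexane ring core → C:6 H:12
  (− 3 ring H displaced by substituents)
  + C2H5 → C:2 H:5
  + Cl → Cl:1
  + NH2 → N:1 H:2
Element totals:
  C: 8
  H: 16
  Cl: 1
  N: 1
Molecular formula: C8H16ClN.
DoU = (2C + 2 + N − H − X) / 2 = (2·8 + 2 + 1 − 16 − 1) / 2 = 1.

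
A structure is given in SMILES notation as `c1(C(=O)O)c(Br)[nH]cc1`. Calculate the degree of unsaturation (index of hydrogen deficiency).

4

Atom tally by fragment:
  pyrrole ring core → C:4 H:5 N:1
  (− 2 ring H displaced by substituents)
  + COOH → C:1 H:1 O:2
  + Br → Br:1
Element totals:
  C: 5
  H: 4
  Br: 1
  N: 1
  O: 2
Molecular formula: C5H4BrNO2.
DoU = (2C + 2 + N − H − X) / 2 = (2·5 + 2 + 1 − 4 − 1) / 2 = 4.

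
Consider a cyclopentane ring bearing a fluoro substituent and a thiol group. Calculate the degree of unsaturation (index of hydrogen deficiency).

Atom tally by fragment:
  cyclopentane ring core → C:5 H:10
  (− 2 ring H displaced by substituents)
  + F → F:1
  + SH → S:1 H:1
Element totals:
  C: 5
  H: 9
  F: 1
  S: 1
Molecular formula: C5H9FS.
DoU = (2C + 2 + N − H − X) / 2 = (2·5 + 2 + 0 − 9 − 1) / 2 = 1.

1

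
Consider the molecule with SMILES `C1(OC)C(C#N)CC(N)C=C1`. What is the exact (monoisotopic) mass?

152.0950

Atom tally by fragment:
  cyclohexene ring core → C:6 H:10
  (− 3 ring H displaced by substituents)
  + OCH3 → C:1 H:3 O:1
  + CN → C:1 N:1
  + NH2 → N:1 H:2
Element totals:
  C: 8
  H: 12
  N: 2
  O: 1
Molecular formula: C8H12N2O.
  M = 8(12.0) + 12(1.007825) + 2(14.003074) + 15.994915
    = 96.000000 + 12.093900 + 28.006148 + 15.994915 = 152.094963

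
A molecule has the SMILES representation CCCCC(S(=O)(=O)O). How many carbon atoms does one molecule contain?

5

Atom tally by fragment:
  CH3 → C:1 H:3
  CH2 → C:1 H:2
  CH2 → C:1 H:2
  CH2 → C:1 H:2
  CH2SO3H → C:1 H:3 S:1 O:3
Element totals:
  C: 5
  H: 12
  O: 3
  S: 1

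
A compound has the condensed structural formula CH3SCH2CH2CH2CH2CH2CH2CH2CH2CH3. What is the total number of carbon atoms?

Element totals:
  C: 10
  H: 22
  S: 1

10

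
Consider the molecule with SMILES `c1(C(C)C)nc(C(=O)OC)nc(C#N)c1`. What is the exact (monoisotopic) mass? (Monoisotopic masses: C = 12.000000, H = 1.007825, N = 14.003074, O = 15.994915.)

205.0851

Atom tally by fragment:
  pyrimidine ring core → C:4 H:4 N:2
  (− 3 ring H displaced by substituents)
  + CH(CH3)2 → C:3 H:7
  + COOCH3 → C:2 H:3 O:2
  + CN → C:1 N:1
Element totals:
  C: 10
  H: 11
  N: 3
  O: 2
Molecular formula: C10H11N3O2.
  M = 10(12.0) + 11(1.007825) + 3(14.003074) + 2(15.994915)
    = 120.000000 + 11.086075 + 42.009222 + 31.989830 = 205.085127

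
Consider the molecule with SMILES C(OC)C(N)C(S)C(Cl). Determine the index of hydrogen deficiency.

Atom tally by fragment:
  CH3OCH2 → C:2 H:5 O:1
  CH(NH2) → C:1 H:3 N:1
  CH(SH) → C:1 H:2 S:1
  CH2Cl → C:1 H:2 Cl:1
Element totals:
  C: 5
  H: 12
  Cl: 1
  N: 1
  O: 1
  S: 1
Molecular formula: C5H12ClNOS.
DoU = (2C + 2 + N − H − X) / 2 = (2·5 + 2 + 1 − 12 − 1) / 2 = 0.

0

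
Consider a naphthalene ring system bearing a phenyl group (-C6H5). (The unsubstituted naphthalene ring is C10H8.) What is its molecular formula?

C16H12

Atom tally by fragment:
  naphthalene ring system core → C:10 H:8
  (− 1 ring H displaced by substituents)
  + C6H5 → C:6 H:5
Element totals:
  C: 16
  H: 12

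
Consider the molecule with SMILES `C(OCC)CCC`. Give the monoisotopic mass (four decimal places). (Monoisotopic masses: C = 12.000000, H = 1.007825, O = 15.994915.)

Atom tally by fragment:
  C2H5OCH2 → C:3 H:7 O:1
  CH2 → C:1 H:2
  CH2 → C:1 H:2
  CH3 → C:1 H:3
Element totals:
  C: 6
  H: 14
  O: 1
Molecular formula: C6H14O.
  M = 6(12.0) + 14(1.007825) + 15.994915
    = 72.000000 + 14.109550 + 15.994915 = 102.104465

102.1045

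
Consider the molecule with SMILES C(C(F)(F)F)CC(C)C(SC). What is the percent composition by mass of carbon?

Atom tally by fragment:
  F3CCH2 → C:2 H:2 F:3
  CH2 → C:1 H:2
  CH(CH3) → C:2 H:4
  CH2SCH3 → C:2 H:5 S:1
Element totals:
  C: 7
  H: 13
  F: 3
  S: 1
Molecular formula: C7H13F3S.
Molar mass = 186.235 g/mol.
Mass from C: 7 × 12.011 = 84.077 g/mol.
%C = 84.077 / 186.235 × 100 = 45.15%.

45.15%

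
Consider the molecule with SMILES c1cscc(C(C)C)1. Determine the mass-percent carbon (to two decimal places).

66.61%

Atom tally by fragment:
  thiophene ring core → C:4 H:4 S:1
  (− 1 ring H displaced by substituents)
  + CH(CH3)2 → C:3 H:7
Element totals:
  C: 7
  H: 10
  S: 1
Molecular formula: C7H10S.
Molar mass = 126.217 g/mol.
Mass from C: 7 × 12.011 = 84.077 g/mol.
%C = 84.077 / 126.217 × 100 = 66.61%.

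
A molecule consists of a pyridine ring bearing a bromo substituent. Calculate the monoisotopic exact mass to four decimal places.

156.9527

Atom tally by fragment:
  pyridine ring core → C:5 H:5 N:1
  (− 1 ring H displaced by substituents)
  + Br → Br:1
Element totals:
  C: 5
  H: 4
  Br: 1
  N: 1
Molecular formula: C5H4BrN.
  M = 5(12.0) + 4(1.007825) + 78.918338 + 14.003074
    = 60.000000 + 4.031300 + 78.918338 + 14.003074 = 156.952712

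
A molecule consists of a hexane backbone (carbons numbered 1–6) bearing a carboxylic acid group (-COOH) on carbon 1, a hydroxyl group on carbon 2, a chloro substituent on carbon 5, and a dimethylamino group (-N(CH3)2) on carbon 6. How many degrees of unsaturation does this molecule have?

Atom tally by fragment:
  HOOCCH2 → C:2 H:3 O:2
  CH(OH) → C:1 H:2 O:1
  CH2 → C:1 H:2
  CH2 → C:1 H:2
  CH(Cl) → C:1 H:1 Cl:1
  CH2N(CH3)2 → C:3 H:8 N:1
Element totals:
  C: 9
  H: 18
  Cl: 1
  N: 1
  O: 3
Molecular formula: C9H18ClNO3.
DoU = (2C + 2 + N − H − X) / 2 = (2·9 + 2 + 1 − 18 − 1) / 2 = 1.

1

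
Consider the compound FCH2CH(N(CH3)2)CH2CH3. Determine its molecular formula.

Element totals:
  C: 6
  H: 14
  F: 1
  N: 1

C6H14FN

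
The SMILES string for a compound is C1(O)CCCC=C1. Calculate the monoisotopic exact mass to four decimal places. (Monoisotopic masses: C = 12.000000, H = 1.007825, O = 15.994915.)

98.0732

Atom tally by fragment:
  cyclohexene ring core → C:6 H:10
  (− 1 ring H displaced by substituents)
  + OH → O:1 H:1
Element totals:
  C: 6
  H: 10
  O: 1
Molecular formula: C6H10O.
  M = 6(12.0) + 10(1.007825) + 15.994915
    = 72.000000 + 10.078250 + 15.994915 = 98.073165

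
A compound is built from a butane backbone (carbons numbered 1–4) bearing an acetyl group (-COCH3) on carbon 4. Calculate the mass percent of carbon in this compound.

71.95%

Atom tally by fragment:
  CH3 → C:1 H:3
  CH2 → C:1 H:2
  CH2 → C:1 H:2
  CH2COCH3 → C:3 H:5 O:1
Element totals:
  C: 6
  H: 12
  O: 1
Molecular formula: C6H12O.
Molar mass = 100.161 g/mol.
Mass from C: 6 × 12.011 = 72.066 g/mol.
%C = 72.066 / 100.161 × 100 = 71.95%.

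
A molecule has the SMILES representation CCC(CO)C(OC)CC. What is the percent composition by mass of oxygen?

21.88%

Atom tally by fragment:
  CH3 → C:1 H:3
  CH2 → C:1 H:2
  CH(CH2OH) → C:2 H:4 O:1
  CH(OCH3) → C:2 H:4 O:1
  CH2 → C:1 H:2
  CH3 → C:1 H:3
Element totals:
  C: 8
  H: 18
  O: 2
Molecular formula: C8H18O2.
Molar mass = 146.230 g/mol.
Mass from O: 2 × 15.999 = 31.998 g/mol.
%O = 31.998 / 146.230 × 100 = 21.88%.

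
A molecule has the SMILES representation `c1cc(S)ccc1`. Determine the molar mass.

Atom tally by fragment:
  benzene ring core → C:6 H:6
  (− 1 ring H displaced by substituents)
  + SH → S:1 H:1
Element totals:
  C: 6
  H: 6
  S: 1
Molecular formula: C6H6S.
  M = 6(12.011) + 6(1.008) + 32.06
    = 72.066 + 6.048 + 32.060 = 110.174

110.17 g/mol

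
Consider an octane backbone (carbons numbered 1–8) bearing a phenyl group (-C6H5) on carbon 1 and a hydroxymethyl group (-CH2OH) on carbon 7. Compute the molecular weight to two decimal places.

220.36 g/mol

Atom tally by fragment:
  C6H5CH2 → C:7 H:7
  CH2 → C:1 H:2
  CH2 → C:1 H:2
  CH2 → C:1 H:2
  CH2 → C:1 H:2
  CH2 → C:1 H:2
  CH(CH2OH) → C:2 H:4 O:1
  CH3 → C:1 H:3
Element totals:
  C: 15
  H: 24
  O: 1
Molecular formula: C15H24O.
  M = 15(12.011) + 24(1.008) + 15.999
    = 180.165 + 24.192 + 15.999 = 220.356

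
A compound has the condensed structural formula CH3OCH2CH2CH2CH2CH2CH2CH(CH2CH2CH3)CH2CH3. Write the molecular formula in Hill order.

C13H28O

Element totals:
  C: 13
  H: 28
  O: 1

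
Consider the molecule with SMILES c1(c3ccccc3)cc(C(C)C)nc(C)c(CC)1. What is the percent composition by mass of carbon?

85.30%

Atom tally by fragment:
  pyridine ring core → C:5 H:5 N:1
  (− 4 ring H displaced by substituents)
  + C6H5 → C:6 H:5
  + CH(CH3)2 → C:3 H:7
  + CH3 → C:1 H:3
  + C2H5 → C:2 H:5
Element totals:
  C: 17
  H: 21
  N: 1
Molecular formula: C17H21N.
Molar mass = 239.362 g/mol.
Mass from C: 17 × 12.011 = 204.187 g/mol.
%C = 204.187 / 239.362 × 100 = 85.30%.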